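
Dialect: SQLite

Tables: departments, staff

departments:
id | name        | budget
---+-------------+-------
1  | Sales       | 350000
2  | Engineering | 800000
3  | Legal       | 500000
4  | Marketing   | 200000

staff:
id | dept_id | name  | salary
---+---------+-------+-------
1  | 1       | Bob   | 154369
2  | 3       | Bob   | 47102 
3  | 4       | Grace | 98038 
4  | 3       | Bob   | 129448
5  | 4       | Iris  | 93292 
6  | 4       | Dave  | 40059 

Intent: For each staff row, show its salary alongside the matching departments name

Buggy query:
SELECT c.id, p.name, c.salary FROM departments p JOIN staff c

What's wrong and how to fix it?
Bug: JOIN with no ON clause produces a cartesian product; every staff row pairs with every departments row

Fix: Specify the join condition linking the foreign key to the parent id

Corrected query:
SELECT c.id, p.name, c.salary FROM departments p JOIN staff c ON c.dept_id = p.id

Result:
id | name      | salary
---+-----------+-------
1  | Sales     | 154369
2  | Legal     | 47102 
3  | Marketing | 98038 
4  | Legal     | 129448
5  | Marketing | 93292 
6  | Marketing | 40059 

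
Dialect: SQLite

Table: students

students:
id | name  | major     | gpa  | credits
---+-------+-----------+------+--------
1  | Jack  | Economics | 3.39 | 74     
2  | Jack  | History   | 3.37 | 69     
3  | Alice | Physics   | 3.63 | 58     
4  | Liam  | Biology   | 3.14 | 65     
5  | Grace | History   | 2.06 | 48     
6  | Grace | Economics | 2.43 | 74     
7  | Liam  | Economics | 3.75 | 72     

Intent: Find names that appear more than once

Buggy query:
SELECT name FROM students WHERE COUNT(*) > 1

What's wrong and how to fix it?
Bug: WHERE can't reference COUNT(*); aggregates are computed after WHERE

Fix: Group first, then use HAVING for the count condition

Corrected query:
SELECT name FROM students GROUP BY name HAVING COUNT(*) > 1

Result:
name 
-----
Grace
Jack 
Liam 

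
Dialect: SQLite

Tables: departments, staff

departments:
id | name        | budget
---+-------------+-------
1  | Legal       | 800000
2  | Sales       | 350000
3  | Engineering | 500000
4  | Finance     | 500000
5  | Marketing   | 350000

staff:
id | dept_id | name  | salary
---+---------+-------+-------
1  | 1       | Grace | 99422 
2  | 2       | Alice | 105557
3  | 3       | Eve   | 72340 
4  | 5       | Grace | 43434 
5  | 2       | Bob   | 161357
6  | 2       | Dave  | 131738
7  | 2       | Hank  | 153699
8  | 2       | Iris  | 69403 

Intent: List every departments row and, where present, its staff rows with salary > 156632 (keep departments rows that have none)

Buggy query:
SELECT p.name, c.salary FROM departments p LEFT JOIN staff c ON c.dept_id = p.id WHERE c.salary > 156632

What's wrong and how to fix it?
Bug: Filtering c.salary in WHERE discards the NULL rows produced by LEFT JOIN, turning it into an inner join

Fix: Move the right-table condition into the ON clause so unmatched parents are kept

Corrected query:
SELECT p.name, c.salary FROM departments p LEFT JOIN staff c ON c.dept_id = p.id AND c.salary > 156632

Result:
name        | salary
------------+-------
Legal       | NULL  
Sales       | 161357
Engineering | NULL  
Finance     | NULL  
Marketing   | NULL  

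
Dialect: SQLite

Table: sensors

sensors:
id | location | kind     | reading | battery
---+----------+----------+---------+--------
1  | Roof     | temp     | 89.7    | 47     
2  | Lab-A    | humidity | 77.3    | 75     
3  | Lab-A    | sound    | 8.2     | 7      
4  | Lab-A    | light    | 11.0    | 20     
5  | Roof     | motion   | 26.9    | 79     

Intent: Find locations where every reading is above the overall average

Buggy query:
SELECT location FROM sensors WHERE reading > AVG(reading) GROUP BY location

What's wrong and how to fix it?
Bug: WHERE evaluates per row before aggregation, so AVG() is unavailable

Fix: Compute the overall average in a scalar subquery and compare each group's MIN against it in HAVING

Corrected query:
SELECT location FROM sensors GROUP BY location HAVING MIN(reading) > (SELECT AVG(reading) FROM sensors)

Result:
(no rows)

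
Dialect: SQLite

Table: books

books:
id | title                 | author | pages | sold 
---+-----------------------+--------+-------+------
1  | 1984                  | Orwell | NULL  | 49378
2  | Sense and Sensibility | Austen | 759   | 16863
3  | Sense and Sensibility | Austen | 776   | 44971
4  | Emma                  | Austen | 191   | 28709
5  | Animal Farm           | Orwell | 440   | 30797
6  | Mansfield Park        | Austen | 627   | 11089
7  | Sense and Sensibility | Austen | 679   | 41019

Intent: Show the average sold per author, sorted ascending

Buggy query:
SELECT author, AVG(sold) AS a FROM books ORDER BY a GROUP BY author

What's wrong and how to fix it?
Bug: GROUP BY must precede ORDER BY

Fix: Reorder: SELECT … FROM … GROUP BY … ORDER BY …

Corrected query:
SELECT author, AVG(sold) AS a FROM books GROUP BY author ORDER BY a

Result:
author | a      
-------+--------
Austen | 28530.2
Orwell | 40087.5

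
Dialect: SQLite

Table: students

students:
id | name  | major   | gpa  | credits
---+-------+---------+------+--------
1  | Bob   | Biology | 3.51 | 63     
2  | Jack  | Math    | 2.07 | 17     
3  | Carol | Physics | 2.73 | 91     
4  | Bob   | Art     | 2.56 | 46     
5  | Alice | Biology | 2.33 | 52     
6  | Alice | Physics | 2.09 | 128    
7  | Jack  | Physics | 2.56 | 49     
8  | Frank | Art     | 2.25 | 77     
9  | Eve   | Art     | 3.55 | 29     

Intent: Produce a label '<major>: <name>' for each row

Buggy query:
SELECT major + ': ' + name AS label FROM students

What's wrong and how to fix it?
Bug: '+' is numeric addition; on text columns SQLite converts them to 0 instead of concatenating

Fix: Replace + with || to concatenate text

Corrected query:
SELECT major || ': ' || name AS label FROM students

Result:
label         
--------------
Biology: Bob  
Math: Jack    
Physics: Carol
Art: Bob      
Biology: Alice
Physics: Alice
Physics: Jack 
Art: Frank    
Art: Eve      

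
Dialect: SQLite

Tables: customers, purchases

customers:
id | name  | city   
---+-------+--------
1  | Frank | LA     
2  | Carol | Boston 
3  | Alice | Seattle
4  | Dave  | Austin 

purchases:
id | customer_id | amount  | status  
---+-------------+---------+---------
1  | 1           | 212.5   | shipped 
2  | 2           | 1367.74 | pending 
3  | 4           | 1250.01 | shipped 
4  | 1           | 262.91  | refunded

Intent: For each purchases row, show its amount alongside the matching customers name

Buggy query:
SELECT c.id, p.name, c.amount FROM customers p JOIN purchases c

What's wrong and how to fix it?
Bug: JOIN with no ON clause produces a cartesian product; every purchases row pairs with every customers row

Fix: Add ON c.customer_id = p.id to the JOIN

Corrected query:
SELECT c.id, p.name, c.amount FROM customers p JOIN purchases c ON c.customer_id = p.id

Result:
id | name  | amount 
---+-------+--------
1  | Frank | 212.5  
2  | Carol | 1367.74
3  | Dave  | 1250.01
4  | Frank | 262.91 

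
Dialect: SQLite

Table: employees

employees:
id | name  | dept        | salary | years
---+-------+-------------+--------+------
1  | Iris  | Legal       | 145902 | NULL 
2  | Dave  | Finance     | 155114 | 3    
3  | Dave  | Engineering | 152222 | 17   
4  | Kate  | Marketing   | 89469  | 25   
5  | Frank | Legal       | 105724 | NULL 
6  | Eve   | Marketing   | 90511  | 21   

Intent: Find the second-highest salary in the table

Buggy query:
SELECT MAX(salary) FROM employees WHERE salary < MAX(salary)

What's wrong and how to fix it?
Bug: MAX(salary) on the right of the comparison is an aggregate-in-WHERE error

Fix: Compute the overall MAX in a subquery, then take MAX of rows below it

Corrected query:
SELECT MAX(salary) FROM employees WHERE salary < (SELECT MAX(salary) FROM employees)

Result:
MAX(salary)
-----------
152222     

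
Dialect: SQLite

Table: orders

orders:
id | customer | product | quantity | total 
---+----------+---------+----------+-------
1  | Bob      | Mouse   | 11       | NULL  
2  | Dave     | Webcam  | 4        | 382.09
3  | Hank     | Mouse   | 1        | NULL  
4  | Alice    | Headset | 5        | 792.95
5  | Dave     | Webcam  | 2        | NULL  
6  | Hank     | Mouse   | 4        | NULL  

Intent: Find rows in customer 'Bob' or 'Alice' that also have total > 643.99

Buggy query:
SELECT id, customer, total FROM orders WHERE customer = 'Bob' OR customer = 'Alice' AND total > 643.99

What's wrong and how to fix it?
Bug: AND binds tighter than OR, so this parses as customer = 'Bob' OR (customer = 'Alice' AND total > 643.99)

Fix: Group the OR with parentheses (or use IN), then AND the threshold

Corrected query:
SELECT id, customer, total FROM orders WHERE (customer = 'Bob' OR customer = 'Alice') AND total > 643.99

Result:
id | customer | total 
---+----------+-------
4  | Alice    | 792.95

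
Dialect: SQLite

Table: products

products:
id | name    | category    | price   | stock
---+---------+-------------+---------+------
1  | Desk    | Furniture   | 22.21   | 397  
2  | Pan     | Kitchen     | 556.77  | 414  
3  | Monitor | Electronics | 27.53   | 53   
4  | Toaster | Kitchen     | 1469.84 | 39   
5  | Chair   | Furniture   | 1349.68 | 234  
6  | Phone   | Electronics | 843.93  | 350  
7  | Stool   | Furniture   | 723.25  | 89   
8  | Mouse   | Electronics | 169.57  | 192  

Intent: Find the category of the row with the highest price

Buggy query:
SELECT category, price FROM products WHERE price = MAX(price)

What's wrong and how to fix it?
Bug: MAX(price) is an aggregate and cannot be used directly in WHERE

Fix: Use a subquery: WHERE price = (SELECT MAX(price) FROM products)

Corrected query:
SELECT category, price FROM products WHERE price = (SELECT MAX(price) FROM products)

Result:
category | price  
---------+--------
Kitchen  | 1469.84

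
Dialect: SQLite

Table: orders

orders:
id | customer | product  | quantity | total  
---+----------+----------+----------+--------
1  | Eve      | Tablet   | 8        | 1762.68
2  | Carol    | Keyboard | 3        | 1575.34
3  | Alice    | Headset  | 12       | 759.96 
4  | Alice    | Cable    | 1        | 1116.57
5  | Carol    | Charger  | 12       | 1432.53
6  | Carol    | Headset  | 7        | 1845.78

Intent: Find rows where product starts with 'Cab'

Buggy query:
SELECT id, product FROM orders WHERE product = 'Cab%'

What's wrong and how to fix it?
Bug: '=' compares the literal string including the % character; pattern matching needs LIKE

Fix: Use LIKE for wildcard pattern matching

Corrected query:
SELECT id, product FROM orders WHERE product LIKE 'Cab%'

Result:
id | product
---+--------
4  | Cable  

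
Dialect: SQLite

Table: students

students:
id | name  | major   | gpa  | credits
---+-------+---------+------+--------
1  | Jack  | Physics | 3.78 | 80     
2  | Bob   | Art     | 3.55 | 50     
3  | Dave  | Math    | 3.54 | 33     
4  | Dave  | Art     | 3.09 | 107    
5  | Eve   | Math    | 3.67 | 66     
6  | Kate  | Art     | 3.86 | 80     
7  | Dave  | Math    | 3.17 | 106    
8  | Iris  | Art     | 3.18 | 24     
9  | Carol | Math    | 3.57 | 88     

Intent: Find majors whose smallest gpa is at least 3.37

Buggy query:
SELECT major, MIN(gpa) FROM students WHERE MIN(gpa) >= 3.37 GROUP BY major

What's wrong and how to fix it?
Bug: MIN() in WHERE is a misuse of aggregate

Fix: Replace WHERE with HAVING after the GROUP BY

Corrected query:
SELECT major, MIN(gpa) FROM students GROUP BY major HAVING MIN(gpa) >= 3.37

Result:
major   | MIN(gpa)
--------+---------
Physics | 3.78    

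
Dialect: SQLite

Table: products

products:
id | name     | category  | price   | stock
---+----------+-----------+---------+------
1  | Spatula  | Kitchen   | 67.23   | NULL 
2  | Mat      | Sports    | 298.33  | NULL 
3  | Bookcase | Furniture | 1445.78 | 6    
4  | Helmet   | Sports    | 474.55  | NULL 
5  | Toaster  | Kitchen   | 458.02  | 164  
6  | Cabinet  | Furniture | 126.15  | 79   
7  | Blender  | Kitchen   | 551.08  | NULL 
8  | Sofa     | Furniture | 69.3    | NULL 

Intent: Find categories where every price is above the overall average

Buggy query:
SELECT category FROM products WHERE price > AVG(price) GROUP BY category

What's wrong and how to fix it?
Bug: WHERE evaluates per row before aggregation, so AVG() is unavailable

Fix: Use a subquery for AVG and a HAVING MIN(...) filter so the condition holds for every row in the group

Corrected query:
SELECT category FROM products GROUP BY category HAVING MIN(price) > (SELECT AVG(price) FROM products)

Result:
(no rows)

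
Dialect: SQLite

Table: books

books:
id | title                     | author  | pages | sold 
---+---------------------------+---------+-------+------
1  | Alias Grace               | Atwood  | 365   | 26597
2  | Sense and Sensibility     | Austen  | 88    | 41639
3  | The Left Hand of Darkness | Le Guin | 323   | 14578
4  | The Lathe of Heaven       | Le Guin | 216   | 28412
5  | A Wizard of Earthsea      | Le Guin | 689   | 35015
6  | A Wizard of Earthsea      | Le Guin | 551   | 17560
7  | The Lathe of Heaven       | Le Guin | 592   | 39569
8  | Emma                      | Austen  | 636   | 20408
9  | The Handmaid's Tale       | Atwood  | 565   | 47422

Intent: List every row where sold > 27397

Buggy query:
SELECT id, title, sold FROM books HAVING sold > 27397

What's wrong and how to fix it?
Bug: HAVING filters the output of aggregation, but this query has no GROUP BY and no aggregate functions, so SQLite rejects it (HAVING clause on a non-aggregate query); the condition here is per row

Fix: Replace HAVING with WHERE since the condition applies to individual rows

Corrected query:
SELECT id, title, sold FROM books WHERE sold > 27397

Result:
id | title                 | sold 
---+-----------------------+------
2  | Sense and Sensibility | 41639
4  | The Lathe of Heaven   | 28412
5  | A Wizard of Earthsea  | 35015
7  | The Lathe of Heaven   | 39569
9  | The Handmaid's Tale   | 47422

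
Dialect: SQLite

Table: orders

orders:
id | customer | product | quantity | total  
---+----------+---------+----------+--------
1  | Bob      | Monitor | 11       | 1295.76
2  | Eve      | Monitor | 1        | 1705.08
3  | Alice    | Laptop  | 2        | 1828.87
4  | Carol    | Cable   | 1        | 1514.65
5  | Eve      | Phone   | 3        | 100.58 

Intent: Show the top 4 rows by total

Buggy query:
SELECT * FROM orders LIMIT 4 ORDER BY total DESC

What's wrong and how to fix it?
Bug: LIMIT must come after ORDER BY

Fix: Swap the clauses: ORDER BY first, then LIMIT

Corrected query:
SELECT * FROM orders ORDER BY total DESC LIMIT 4

Result:
id | customer | product | quantity | total  
---+----------+---------+----------+--------
3  | Alice    | Laptop  | 2        | 1828.87
2  | Eve      | Monitor | 1        | 1705.08
4  | Carol    | Cable   | 1        | 1514.65
1  | Bob      | Monitor | 11       | 1295.76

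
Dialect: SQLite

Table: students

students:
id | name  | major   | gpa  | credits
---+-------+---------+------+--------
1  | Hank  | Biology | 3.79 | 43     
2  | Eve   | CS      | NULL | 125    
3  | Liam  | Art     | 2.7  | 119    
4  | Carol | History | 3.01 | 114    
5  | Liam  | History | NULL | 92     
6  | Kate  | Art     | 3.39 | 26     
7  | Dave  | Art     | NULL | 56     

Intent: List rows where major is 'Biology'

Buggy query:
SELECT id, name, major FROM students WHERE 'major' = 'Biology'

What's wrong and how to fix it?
Bug: 'major' in single quotes is a string literal, not the column; the comparison is literal-vs-literal and never true

Fix: Remove the quotes around the column name (or use double quotes for an identifier)

Corrected query:
SELECT id, name, major FROM students WHERE major = 'Biology'

Result:
id | name | major  
---+------+--------
1  | Hank | Biology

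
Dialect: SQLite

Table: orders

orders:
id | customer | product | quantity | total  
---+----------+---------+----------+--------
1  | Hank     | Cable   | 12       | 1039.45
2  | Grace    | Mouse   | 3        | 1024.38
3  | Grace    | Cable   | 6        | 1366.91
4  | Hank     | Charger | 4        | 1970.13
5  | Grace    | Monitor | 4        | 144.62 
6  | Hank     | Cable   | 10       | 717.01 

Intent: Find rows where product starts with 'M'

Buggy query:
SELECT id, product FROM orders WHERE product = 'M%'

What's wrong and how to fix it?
Bug: '=' compares the literal string including the % character; pattern matching needs LIKE

Fix: Use LIKE for wildcard pattern matching

Corrected query:
SELECT id, product FROM orders WHERE product LIKE 'M%'

Result:
id | product
---+--------
2  | Mouse  
5  | Monitor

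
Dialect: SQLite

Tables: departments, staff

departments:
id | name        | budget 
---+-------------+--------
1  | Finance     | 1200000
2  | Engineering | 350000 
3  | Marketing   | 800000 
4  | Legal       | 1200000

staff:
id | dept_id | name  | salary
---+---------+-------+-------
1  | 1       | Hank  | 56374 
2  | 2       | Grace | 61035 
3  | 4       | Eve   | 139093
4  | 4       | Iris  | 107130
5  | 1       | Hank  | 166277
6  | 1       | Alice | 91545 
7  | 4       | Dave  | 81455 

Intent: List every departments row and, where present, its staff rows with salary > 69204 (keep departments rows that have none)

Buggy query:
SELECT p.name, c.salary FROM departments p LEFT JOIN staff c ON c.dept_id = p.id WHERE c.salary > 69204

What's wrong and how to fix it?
Bug: Filtering c.salary in WHERE discards the NULL rows produced by LEFT JOIN, turning it into an inner join

Fix: Put 'c.salary > 69204' in the JOIN's ON clause instead of WHERE

Corrected query:
SELECT p.name, c.salary FROM departments p LEFT JOIN staff c ON c.dept_id = p.id AND c.salary > 69204

Result:
name        | salary
------------+-------
Finance     | 91545 
Finance     | 166277
Engineering | NULL  
Marketing   | NULL  
Legal       | 81455 
Legal       | 107130
Legal       | 139093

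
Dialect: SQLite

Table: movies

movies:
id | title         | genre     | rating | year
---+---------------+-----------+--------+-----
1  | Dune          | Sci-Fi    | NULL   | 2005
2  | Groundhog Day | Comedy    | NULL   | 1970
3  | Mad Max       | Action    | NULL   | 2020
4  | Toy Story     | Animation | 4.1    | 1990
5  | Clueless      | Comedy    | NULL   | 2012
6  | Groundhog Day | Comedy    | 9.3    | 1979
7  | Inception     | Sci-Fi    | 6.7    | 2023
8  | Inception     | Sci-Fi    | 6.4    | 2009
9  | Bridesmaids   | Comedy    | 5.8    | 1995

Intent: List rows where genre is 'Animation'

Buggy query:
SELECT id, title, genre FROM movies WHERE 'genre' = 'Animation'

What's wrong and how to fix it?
Bug: 'genre' in single quotes is a string literal, not the column; the comparison is literal-vs-literal and never true

Fix: Remove the quotes around the column name (or use double quotes for an identifier)

Corrected query:
SELECT id, title, genre FROM movies WHERE genre = 'Animation'

Result:
id | title     | genre    
---+-----------+----------
4  | Toy Story | Animation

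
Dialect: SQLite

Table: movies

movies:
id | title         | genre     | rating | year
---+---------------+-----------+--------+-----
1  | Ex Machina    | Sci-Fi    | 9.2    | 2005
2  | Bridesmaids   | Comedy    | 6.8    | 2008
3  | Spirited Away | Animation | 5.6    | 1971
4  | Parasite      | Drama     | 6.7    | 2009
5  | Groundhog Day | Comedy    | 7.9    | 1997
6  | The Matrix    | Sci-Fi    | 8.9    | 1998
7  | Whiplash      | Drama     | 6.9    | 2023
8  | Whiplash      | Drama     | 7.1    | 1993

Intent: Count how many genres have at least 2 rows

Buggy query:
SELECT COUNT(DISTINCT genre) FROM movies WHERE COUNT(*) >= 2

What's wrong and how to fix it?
Bug: COUNT(*) cannot appear in WHERE; the per-group count doesn't exist yet

Fix: Group first with HAVING COUNT(*) >= 2, then COUNT the resulting groups

Corrected query:
SELECT COUNT(*) FROM (SELECT genre FROM movies GROUP BY genre HAVING COUNT(*) >= 2)

Result:
COUNT(*)
--------
3       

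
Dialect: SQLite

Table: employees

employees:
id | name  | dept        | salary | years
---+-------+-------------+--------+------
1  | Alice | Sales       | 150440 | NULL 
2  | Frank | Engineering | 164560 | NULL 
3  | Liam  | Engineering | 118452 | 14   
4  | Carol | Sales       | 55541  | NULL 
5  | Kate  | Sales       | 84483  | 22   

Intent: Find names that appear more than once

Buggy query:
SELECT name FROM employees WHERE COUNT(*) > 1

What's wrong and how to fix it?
Bug: COUNT(*) is an aggregate and cannot be used in WHERE

Fix: GROUP BY name, then filter groups with HAVING COUNT(*) > 1

Corrected query:
SELECT name FROM employees GROUP BY name HAVING COUNT(*) > 1

Result:
(no rows)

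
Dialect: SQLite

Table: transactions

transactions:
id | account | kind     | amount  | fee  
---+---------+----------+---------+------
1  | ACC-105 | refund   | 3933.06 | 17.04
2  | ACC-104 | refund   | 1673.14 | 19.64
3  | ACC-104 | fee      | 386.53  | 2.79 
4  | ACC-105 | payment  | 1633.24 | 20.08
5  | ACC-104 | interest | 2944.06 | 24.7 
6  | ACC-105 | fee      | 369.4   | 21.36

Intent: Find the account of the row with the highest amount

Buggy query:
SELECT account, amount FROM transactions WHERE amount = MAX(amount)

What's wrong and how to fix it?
Bug: WHERE is evaluated per row; an aggregate over the whole table isn't defined there

Fix: Use a subquery: WHERE amount = (SELECT MAX(amount) FROM transactions)

Corrected query:
SELECT account, amount FROM transactions WHERE amount = (SELECT MAX(amount) FROM transactions)

Result:
account | amount 
--------+--------
ACC-105 | 3933.06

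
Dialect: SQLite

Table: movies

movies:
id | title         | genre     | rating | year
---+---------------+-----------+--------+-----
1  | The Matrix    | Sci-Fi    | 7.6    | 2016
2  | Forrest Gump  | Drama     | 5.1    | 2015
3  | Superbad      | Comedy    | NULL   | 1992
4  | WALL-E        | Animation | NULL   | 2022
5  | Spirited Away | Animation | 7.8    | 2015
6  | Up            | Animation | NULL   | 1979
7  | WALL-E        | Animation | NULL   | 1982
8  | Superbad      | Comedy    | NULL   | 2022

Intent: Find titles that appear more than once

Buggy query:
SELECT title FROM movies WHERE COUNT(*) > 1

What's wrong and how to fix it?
Bug: COUNT(*) is an aggregate and cannot be used in WHERE

Fix: Group first, then use HAVING for the count condition

Corrected query:
SELECT title FROM movies GROUP BY title HAVING COUNT(*) > 1

Result:
title   
--------
Superbad
WALL-E  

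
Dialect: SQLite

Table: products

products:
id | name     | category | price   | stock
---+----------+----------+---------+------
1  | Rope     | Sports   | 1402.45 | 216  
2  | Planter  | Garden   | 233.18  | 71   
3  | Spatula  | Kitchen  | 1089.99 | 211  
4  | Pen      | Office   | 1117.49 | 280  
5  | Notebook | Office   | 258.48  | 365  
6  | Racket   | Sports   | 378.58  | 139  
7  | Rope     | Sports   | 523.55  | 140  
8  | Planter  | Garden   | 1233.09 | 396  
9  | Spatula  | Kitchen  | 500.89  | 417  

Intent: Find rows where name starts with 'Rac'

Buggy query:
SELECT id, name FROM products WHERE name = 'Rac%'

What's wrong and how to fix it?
Bug: Wildcards only work with LIKE; '=' treats '%' as a literal character

Fix: Use LIKE for wildcard pattern matching

Corrected query:
SELECT id, name FROM products WHERE name LIKE 'Rac%'

Result:
id | name  
---+-------
6  | Racket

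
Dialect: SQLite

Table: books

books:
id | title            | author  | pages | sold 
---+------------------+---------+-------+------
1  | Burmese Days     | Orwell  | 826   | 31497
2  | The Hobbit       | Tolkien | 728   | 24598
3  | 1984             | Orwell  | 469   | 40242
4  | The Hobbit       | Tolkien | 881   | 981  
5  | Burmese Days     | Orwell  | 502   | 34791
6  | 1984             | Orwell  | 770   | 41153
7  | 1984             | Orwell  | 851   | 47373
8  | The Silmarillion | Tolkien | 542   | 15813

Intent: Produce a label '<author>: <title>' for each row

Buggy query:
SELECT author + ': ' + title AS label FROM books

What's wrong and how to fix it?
Bug: SQLite uses || for string concatenation; + coerces text to numbers (yielding 0)

Fix: Use the || operator for string concatenation

Corrected query:
SELECT author || ': ' || title AS label FROM books

Result:
label                    
-------------------------
Orwell: Burmese Days     
Tolkien: The Hobbit      
Orwell: 1984             
Tolkien: The Hobbit      
Orwell: Burmese Days     
Orwell: 1984             
Orwell: 1984             
Tolkien: The Silmarillion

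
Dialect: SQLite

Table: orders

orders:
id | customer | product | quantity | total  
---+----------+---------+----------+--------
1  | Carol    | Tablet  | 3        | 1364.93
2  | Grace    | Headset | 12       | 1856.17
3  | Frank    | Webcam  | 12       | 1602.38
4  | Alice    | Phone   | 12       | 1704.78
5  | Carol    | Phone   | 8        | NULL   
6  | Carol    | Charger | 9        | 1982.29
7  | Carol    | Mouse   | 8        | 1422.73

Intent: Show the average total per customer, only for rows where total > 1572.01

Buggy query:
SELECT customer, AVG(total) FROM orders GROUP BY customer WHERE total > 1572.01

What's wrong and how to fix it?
Bug: WHERE cannot follow GROUP BY

Fix: Place WHERE between FROM and GROUP BY

Corrected query:
SELECT customer, AVG(total) FROM orders WHERE total > 1572.01 GROUP BY customer

Result:
customer | AVG(total)
---------+-----------
Alice    | 1704.78   
Carol    | 1982.29   
Frank    | 1602.38   
Grace    | 1856.17   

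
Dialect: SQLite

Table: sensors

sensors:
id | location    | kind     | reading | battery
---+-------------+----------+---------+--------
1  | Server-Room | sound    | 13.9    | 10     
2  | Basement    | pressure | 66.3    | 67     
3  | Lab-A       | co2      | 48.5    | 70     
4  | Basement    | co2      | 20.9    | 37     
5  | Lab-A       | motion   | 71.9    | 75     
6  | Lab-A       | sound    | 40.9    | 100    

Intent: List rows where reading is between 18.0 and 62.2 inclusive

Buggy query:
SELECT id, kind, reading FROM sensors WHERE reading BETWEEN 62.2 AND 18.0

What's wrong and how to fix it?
Bug: The bounds are reversed; BETWEEN a AND b requires a <= b to match anything

Fix: Write BETWEEN 18.0 AND 62.2

Corrected query:
SELECT id, kind, reading FROM sensors WHERE reading BETWEEN 18.0 AND 62.2

Result:
id | kind  | reading
---+-------+--------
3  | co2   | 48.5   
4  | co2   | 20.9   
6  | sound | 40.9   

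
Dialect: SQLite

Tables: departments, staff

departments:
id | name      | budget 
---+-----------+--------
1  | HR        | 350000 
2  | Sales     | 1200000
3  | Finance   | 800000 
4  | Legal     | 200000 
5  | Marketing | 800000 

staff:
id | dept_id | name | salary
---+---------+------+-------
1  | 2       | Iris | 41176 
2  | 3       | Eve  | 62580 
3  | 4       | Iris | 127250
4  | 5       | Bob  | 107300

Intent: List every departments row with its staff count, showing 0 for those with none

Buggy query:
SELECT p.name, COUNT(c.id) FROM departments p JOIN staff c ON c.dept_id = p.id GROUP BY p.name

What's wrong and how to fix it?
Bug: INNER JOIN drops departments rows that have no matching staff rows

Fix: Switch to LEFT JOIN to retain unmatched parent rows

Corrected query:
SELECT p.name, COUNT(c.id) FROM departments p LEFT JOIN staff c ON c.dept_id = p.id GROUP BY p.name

Result:
name      | COUNT(c.id)
----------+------------
Finance   | 1          
HR        | 0          
Legal     | 1          
Marketing | 1          
Sales     | 1          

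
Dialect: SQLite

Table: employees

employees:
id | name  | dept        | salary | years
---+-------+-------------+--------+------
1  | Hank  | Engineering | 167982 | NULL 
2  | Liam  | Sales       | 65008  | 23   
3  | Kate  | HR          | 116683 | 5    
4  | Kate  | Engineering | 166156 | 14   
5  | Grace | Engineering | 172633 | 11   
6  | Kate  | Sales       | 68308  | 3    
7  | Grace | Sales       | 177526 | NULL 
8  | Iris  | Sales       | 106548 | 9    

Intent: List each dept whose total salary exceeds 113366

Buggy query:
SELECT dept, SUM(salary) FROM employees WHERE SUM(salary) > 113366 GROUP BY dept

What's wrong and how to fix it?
Bug: SUM(salary) is an aggregate, but WHERE filters rows before aggregation

Fix: Move the aggregate condition to a HAVING clause

Corrected query:
SELECT dept, SUM(salary) FROM employees GROUP BY dept HAVING SUM(salary) > 113366

Result:
dept        | SUM(salary)
------------+------------
Engineering | 506771     
HR          | 116683     
Sales       | 417390     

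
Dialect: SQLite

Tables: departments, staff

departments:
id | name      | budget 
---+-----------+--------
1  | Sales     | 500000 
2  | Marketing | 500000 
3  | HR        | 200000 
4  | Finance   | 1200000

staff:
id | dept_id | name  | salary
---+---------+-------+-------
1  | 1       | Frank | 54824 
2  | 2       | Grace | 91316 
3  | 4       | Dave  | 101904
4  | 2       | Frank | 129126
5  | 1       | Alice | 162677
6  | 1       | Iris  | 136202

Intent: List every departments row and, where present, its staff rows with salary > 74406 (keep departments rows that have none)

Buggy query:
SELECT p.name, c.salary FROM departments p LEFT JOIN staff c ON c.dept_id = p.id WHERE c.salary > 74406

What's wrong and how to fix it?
Bug: Filtering c.salary in WHERE discards the NULL rows produced by LEFT JOIN, turning it into an inner join

Fix: Put 'c.salary > 74406' in the JOIN's ON clause instead of WHERE

Corrected query:
SELECT p.name, c.salary FROM departments p LEFT JOIN staff c ON c.dept_id = p.id AND c.salary > 74406

Result:
name      | salary
----------+-------
Sales     | 136202
Sales     | 162677
Marketing | 91316 
Marketing | 129126
HR        | NULL  
Finance   | 101904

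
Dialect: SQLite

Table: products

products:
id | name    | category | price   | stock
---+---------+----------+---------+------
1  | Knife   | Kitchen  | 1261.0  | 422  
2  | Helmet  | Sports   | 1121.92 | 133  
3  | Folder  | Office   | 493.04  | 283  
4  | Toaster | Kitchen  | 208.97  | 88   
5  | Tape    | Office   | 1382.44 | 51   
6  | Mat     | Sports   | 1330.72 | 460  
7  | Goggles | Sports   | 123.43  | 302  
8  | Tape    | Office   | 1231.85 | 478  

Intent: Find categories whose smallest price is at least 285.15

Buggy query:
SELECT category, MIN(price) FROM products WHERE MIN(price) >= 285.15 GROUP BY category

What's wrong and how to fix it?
Bug: MIN() in WHERE is a misuse of aggregate

Fix: Replace WHERE with HAVING after the GROUP BY

Corrected query:
SELECT category, MIN(price) FROM products GROUP BY category HAVING MIN(price) >= 285.15

Result:
category | MIN(price)
---------+-----------
Office   | 493.04    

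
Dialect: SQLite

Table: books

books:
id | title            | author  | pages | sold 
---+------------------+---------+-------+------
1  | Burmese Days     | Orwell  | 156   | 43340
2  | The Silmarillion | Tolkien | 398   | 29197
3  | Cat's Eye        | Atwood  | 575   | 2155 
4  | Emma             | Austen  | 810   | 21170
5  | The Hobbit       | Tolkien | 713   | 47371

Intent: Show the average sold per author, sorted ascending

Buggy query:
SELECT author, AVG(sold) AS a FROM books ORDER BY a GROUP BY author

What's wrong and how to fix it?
Bug: GROUP BY must precede ORDER BY

Fix: Reorder: SELECT … FROM … GROUP BY … ORDER BY …

Corrected query:
SELECT author, AVG(sold) AS a FROM books GROUP BY author ORDER BY a

Result:
author  | a    
--------+------
Atwood  | 2155 
Austen  | 21170
Tolkien | 38284
Orwell  | 43340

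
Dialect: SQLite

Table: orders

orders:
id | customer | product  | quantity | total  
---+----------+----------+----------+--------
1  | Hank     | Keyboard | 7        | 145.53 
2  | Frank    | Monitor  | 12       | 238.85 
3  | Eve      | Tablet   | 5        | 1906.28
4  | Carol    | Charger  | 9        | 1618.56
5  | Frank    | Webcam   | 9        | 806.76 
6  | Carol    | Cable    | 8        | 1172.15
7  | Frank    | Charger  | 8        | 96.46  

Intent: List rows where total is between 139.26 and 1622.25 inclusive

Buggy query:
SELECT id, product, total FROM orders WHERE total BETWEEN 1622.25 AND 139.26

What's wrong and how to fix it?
Bug: BETWEEN expects the lower bound first; with 1622.25 AND 139.26 the range is empty

Fix: Swap the bounds so the smaller value comes first

Corrected query:
SELECT id, product, total FROM orders WHERE total BETWEEN 139.26 AND 1622.25

Result:
id | product  | total  
---+----------+--------
1  | Keyboard | 145.53 
2  | Monitor  | 238.85 
4  | Charger  | 1618.56
5  | Webcam   | 806.76 
6  | Cable    | 1172.15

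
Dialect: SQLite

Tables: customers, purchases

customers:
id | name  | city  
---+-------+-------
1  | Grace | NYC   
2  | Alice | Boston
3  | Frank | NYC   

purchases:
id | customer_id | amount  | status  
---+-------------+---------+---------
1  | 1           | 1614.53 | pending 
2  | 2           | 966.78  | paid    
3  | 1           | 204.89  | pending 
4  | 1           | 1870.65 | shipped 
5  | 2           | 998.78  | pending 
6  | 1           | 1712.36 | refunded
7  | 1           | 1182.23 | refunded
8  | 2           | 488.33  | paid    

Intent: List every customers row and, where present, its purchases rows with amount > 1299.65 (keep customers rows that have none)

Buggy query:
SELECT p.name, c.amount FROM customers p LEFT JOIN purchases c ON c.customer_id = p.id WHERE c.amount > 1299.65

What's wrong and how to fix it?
Bug: A WHERE condition on the right-hand table after LEFT JOIN drops unmatched parents

Fix: Move the right-table condition into the ON clause so unmatched parents are kept

Corrected query:
SELECT p.name, c.amount FROM customers p LEFT JOIN purchases c ON c.customer_id = p.id AND c.amount > 1299.65

Result:
name  | amount 
------+--------
Grace | 1614.53
Grace | 1712.36
Grace | 1870.65
Alice | NULL   
Frank | NULL   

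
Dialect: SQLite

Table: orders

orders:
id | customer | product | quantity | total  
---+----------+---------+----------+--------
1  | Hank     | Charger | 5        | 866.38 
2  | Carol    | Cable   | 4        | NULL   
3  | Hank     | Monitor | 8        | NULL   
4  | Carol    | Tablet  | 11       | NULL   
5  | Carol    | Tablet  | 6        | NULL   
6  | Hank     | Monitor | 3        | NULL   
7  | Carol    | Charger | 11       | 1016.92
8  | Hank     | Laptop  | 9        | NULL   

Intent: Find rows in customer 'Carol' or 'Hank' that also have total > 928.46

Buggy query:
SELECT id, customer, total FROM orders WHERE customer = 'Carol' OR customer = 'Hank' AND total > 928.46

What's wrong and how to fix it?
Bug: AND binds tighter than OR, so this parses as customer = 'Carol' OR (customer = 'Hank' AND total > 928.46)

Fix: Group the OR with parentheses (or use IN), then AND the threshold

Corrected query:
SELECT id, customer, total FROM orders WHERE (customer = 'Carol' OR customer = 'Hank') AND total > 928.46

Result:
id | customer | total  
---+----------+--------
7  | Carol    | 1016.92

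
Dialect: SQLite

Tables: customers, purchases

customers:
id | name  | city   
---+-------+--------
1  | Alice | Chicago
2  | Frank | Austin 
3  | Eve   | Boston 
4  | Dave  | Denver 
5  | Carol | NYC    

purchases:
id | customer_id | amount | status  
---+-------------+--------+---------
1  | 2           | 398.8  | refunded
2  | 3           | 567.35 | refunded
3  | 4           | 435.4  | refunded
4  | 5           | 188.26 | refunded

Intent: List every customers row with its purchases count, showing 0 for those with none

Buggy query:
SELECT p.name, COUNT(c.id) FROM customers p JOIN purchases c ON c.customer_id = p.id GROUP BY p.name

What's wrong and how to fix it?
Bug: An inner join excludes parents with zero children

Fix: Use LEFT JOIN so parents without children still appear (COUNT(c.id) gives 0)

Corrected query:
SELECT p.name, COUNT(c.id) FROM customers p LEFT JOIN purchases c ON c.customer_id = p.id GROUP BY p.name

Result:
name  | COUNT(c.id)
------+------------
Alice | 0          
Carol | 1          
Dave  | 1          
Eve   | 1          
Frank | 1          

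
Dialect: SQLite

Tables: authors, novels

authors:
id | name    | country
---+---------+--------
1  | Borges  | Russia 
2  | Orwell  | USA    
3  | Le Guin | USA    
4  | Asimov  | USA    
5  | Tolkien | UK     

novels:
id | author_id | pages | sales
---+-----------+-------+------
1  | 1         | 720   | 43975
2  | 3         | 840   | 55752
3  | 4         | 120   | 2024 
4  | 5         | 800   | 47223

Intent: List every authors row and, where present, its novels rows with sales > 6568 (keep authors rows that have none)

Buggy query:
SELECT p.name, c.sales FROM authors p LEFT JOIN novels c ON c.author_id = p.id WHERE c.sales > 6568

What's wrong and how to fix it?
Bug: A WHERE condition on the right-hand table after LEFT JOIN drops unmatched parents

Fix: Move the right-table condition into the ON clause so unmatched parents are kept

Corrected query:
SELECT p.name, c.sales FROM authors p LEFT JOIN novels c ON c.author_id = p.id AND c.sales > 6568

Result:
name    | sales
--------+------
Borges  | 43975
Orwell  | NULL 
Le Guin | 55752
Asimov  | NULL 
Tolkien | 47223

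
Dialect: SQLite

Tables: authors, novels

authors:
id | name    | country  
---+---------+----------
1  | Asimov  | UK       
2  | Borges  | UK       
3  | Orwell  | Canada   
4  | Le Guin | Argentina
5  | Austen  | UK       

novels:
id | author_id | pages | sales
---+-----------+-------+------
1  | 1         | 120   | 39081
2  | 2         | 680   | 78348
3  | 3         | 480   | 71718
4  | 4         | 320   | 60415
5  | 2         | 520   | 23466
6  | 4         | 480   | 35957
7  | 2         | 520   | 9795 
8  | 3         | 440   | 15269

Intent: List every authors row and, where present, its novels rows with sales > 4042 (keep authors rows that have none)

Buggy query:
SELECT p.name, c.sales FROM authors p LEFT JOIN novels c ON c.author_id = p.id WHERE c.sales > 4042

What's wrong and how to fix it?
Bug: Filtering c.sales in WHERE discards the NULL rows produced by LEFT JOIN, turning it into an inner join

Fix: Put 'c.sales > 4042' in the JOIN's ON clause instead of WHERE

Corrected query:
SELECT p.name, c.sales FROM authors p LEFT JOIN novels c ON c.author_id = p.id AND c.sales > 4042

Result:
name    | sales
--------+------
Asimov  | 39081
Borges  | 9795 
Borges  | 23466
Borges  | 78348
Orwell  | 15269
Orwell  | 71718
Le Guin | 35957
Le Guin | 60415
Austen  | NULL 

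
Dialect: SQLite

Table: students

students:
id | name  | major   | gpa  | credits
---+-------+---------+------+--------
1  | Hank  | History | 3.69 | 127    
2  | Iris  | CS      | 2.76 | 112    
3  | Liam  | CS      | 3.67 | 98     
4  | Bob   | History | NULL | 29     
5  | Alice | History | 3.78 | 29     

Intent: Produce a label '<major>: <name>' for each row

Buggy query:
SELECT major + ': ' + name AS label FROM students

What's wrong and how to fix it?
Bug: SQLite uses || for string concatenation; + coerces text to numbers (yielding 0)

Fix: Replace + with || to concatenate text

Corrected query:
SELECT major || ': ' || name AS label FROM students

Result:
label         
--------------
History: Hank 
CS: Iris      
CS: Liam      
History: Bob  
History: Alice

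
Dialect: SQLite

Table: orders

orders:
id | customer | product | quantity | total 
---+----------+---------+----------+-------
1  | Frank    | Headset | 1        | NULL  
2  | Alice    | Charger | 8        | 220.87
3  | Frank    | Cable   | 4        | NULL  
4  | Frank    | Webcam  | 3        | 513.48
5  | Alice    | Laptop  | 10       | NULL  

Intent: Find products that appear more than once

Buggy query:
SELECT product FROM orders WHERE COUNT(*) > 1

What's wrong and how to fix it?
Bug: COUNT(*) is an aggregate and cannot be used in WHERE

Fix: GROUP BY product, then filter groups with HAVING COUNT(*) > 1

Corrected query:
SELECT product FROM orders GROUP BY product HAVING COUNT(*) > 1

Result:
(no rows)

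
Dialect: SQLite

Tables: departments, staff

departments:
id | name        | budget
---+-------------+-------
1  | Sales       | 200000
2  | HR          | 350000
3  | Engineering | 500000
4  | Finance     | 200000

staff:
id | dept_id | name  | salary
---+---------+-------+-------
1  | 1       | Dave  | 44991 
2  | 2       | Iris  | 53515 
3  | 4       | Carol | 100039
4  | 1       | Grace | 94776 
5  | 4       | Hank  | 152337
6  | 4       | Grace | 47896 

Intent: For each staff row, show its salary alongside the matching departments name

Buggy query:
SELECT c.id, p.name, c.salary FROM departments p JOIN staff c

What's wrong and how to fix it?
Bug: Missing join condition: each staff row is matched to all departments rows instead of just its own

Fix: Add ON c.dept_id = p.id to the JOIN

Corrected query:
SELECT c.id, p.name, c.salary FROM departments p JOIN staff c ON c.dept_id = p.id

Result:
id | name    | salary
---+---------+-------
1  | Sales   | 44991 
2  | HR      | 53515 
3  | Finance | 100039
4  | Sales   | 94776 
5  | Finance | 152337
6  | Finance | 47896 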